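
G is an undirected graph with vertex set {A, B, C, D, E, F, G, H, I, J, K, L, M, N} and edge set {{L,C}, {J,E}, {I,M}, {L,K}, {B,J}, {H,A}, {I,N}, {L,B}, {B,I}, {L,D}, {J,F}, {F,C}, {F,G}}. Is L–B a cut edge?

No

After removing L–B, the path L-C-F-J-B still connects them, so the edge is not a bridge.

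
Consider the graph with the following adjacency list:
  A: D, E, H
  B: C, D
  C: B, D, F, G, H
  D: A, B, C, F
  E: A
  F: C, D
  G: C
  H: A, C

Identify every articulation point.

A, C

Removing A increases the component count from 1 to 2, so A is a cut vertex.
Removing C increases the component count from 1 to 2, so C is a cut vertex.
By contrast removing H leaves 1 component; it is not a cut vertex. No other vertex is a cut vertex either.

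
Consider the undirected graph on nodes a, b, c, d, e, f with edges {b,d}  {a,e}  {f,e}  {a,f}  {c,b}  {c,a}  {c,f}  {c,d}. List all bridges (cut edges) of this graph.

none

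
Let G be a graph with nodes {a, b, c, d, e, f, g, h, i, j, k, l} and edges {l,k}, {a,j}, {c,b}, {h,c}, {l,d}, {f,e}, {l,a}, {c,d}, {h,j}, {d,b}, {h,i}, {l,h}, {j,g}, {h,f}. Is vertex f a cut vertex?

Deleting f raises the number of components from 1 to 2, so f is a cut vertex.

Yes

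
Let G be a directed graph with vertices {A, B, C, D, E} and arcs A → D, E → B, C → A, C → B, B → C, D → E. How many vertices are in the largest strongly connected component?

5

{A, B, C, D, E} are all mutually reachable — one SCC of size 5.
The largest has 5 vertices.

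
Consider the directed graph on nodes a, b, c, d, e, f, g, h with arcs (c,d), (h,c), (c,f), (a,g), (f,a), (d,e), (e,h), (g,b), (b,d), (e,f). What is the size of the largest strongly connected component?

8

{a, b, c, d, e, f, g, h} are all mutually reachable — one SCC of size 8.
The largest has 8 vertices.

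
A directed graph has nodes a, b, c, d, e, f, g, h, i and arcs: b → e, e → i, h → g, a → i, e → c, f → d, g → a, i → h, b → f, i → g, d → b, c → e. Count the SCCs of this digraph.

{a, g, h, i} are all mutually reachable — one SCC of size 4.
{b, d, f} are all mutually reachable — one SCC of size 3.
{c, e} are all mutually reachable — one SCC of size 2.
That gives 3 strongly connected components.

3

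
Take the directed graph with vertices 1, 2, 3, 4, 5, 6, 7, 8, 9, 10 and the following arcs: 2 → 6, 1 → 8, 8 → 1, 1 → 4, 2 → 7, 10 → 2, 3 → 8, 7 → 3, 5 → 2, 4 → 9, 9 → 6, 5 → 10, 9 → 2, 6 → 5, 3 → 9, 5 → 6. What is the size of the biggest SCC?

{1, 2, 3, 4, 5, 6, 7, 8, 9, 10} are all mutually reachable — one SCC of size 10.
The largest has 10 vertices.

10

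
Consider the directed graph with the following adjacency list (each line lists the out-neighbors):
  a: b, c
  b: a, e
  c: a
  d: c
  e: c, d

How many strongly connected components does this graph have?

1

{a, b, c, d, e} are all mutually reachable — one SCC of size 5.
That gives 1 strongly connected component.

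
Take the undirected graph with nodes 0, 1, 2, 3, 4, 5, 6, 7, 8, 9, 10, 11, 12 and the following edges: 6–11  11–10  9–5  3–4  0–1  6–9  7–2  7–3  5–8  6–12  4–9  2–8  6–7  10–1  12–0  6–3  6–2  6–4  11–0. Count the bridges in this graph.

0

The edges on the cycle 11-10-1-0-11 are not bridges since each lies on that cycle.
Every edge lies on some cycle, so there are no bridges.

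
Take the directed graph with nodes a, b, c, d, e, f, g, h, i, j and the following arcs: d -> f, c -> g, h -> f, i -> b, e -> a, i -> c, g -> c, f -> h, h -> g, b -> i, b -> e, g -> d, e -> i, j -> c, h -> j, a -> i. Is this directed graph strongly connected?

No

There is no directed path from j to e, so the graph is not strongly connected.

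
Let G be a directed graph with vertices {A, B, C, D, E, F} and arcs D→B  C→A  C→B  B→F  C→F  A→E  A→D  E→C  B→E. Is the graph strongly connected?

No

There is no directed path from F to E, so the graph is not strongly connected.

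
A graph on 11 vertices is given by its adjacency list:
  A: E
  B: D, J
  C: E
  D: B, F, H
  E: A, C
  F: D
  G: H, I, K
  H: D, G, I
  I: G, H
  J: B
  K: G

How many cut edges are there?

7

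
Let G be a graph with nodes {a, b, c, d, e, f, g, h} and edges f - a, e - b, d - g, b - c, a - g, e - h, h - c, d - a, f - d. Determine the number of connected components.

Starting from b we can reach b, c, e, h. That is one component of size 4.
Starting from a we can reach a, d, f, g. That is one component of size 4.
Total: 2 components.

2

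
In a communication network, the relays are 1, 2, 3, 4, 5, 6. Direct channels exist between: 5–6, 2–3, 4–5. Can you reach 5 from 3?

The component containing 3 is {2, 3}, and 5 is not in it.

No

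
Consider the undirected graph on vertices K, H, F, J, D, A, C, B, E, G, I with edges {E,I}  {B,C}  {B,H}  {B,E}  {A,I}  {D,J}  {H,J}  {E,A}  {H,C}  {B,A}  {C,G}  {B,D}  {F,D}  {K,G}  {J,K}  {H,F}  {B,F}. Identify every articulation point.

B

Removing B increases the component count from 1 to 2, so B is a cut vertex.
By contrast removing J leaves 1 component; it is not a cut vertex. No other vertex is a cut vertex either.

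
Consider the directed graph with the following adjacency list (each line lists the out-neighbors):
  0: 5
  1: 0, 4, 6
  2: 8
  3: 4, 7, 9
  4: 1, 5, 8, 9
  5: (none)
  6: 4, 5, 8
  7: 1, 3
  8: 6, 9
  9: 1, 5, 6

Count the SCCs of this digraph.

5

{1, 4, 6, 8, 9} are all mutually reachable — one SCC of size 5.
{3, 7} are all mutually reachable — one SCC of size 2.
{5} is an SCC by itself.
{2} is an SCC by itself.
{0} is an SCC by itself.
That gives 5 strongly connected components.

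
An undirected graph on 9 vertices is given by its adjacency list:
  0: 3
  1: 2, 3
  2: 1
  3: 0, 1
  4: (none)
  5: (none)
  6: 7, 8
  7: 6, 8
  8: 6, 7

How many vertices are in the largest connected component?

5 is isolated — a component by itself.
4 is isolated — a component by itself.
Starting from 6 we can reach 6, 7, 8. That is one component of size 3.
Starting from 0 we can reach 0, 1, 2, 3. That is one component of size 4.
The largest has 4 vertices.

4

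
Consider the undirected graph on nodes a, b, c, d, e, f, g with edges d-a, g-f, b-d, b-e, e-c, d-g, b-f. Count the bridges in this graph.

3

The edges on the cycle b-d-g-f-b are not bridges since each lies on that cycle.
But removing e-c disconnects e from c; removing d-a disconnects d from a; removing b-e disconnects b from e — these are bridges.
That makes 3 bridges.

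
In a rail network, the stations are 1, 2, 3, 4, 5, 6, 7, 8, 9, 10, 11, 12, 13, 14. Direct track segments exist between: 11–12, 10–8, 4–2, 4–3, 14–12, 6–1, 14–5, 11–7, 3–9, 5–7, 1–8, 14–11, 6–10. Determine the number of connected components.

4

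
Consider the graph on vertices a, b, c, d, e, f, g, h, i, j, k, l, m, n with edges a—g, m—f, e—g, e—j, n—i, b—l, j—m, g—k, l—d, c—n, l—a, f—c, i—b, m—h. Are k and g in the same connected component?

Yes

From k we can reach a, b, c, d, e, f, g, h, i, j, k, l, m, n, which includes g.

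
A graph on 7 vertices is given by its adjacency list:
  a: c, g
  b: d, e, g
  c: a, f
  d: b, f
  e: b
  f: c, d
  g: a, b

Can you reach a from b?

From b we can reach a, b, c, d, e, f, g, which includes a.

Yes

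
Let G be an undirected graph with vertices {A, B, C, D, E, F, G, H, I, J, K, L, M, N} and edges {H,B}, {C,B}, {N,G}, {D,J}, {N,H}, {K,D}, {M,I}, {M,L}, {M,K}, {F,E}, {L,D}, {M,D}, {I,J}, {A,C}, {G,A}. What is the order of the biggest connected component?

6

Starting from E we can reach E, F. That is one component of size 2.
Starting from A we can reach A, B, C, G, H, N. That is one component of size 6.
Starting from D we can reach D, I, J, K, L, M. That is one component of size 6.
The largest has 6 vertices.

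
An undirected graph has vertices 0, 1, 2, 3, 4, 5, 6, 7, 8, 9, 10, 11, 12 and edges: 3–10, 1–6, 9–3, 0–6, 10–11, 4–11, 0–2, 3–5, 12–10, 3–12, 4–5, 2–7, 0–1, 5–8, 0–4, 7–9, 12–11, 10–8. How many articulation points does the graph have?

1

Removing 0 increases the component count from 1 to 2, so 0 is a cut vertex.
By contrast removing 2 leaves 1 component; it is not a cut vertex. No other vertex is a cut vertex either.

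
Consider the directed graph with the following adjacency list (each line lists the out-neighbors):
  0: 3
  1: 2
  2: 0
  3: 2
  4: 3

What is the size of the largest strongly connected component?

{0, 2, 3} are all mutually reachable — one SCC of size 3.
{1} is an SCC by itself.
{4} is an SCC by itself.
The largest has 3 vertices.

3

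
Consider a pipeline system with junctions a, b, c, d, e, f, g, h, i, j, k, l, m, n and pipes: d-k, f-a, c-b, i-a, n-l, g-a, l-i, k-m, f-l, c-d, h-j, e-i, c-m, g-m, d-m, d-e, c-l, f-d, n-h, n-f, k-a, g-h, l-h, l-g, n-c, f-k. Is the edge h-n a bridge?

After removing h-n, the path h-l-n still connects them, so the edge is not a bridge.

No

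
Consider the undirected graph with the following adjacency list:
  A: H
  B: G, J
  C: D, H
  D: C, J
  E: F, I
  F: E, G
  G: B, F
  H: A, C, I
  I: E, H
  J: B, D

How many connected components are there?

Starting from A we can reach A, B, C, D, E, F, G, H, I, J. That is one component of size 10.
Total: 1 component.

1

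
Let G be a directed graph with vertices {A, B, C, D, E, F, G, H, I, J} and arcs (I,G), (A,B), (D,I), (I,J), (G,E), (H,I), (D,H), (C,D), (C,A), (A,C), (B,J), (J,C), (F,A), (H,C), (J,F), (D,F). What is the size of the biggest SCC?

{A, B, C, D, F, H, I, J} are all mutually reachable — one SCC of size 8.
{G} is an SCC by itself.
{E} is an SCC by itself.
The largest has 8 vertices.

8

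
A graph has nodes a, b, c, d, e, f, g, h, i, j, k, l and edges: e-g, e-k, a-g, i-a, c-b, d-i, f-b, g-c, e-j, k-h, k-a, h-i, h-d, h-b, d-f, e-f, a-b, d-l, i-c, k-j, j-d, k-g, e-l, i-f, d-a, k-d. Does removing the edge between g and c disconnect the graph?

No

After removing g-c, the path g-a-i-c still connects them, so the edge is not a bridge.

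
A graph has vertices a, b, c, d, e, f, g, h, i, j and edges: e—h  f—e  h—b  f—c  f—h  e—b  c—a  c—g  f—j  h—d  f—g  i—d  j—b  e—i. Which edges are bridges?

The edges on the cycle f-c-g-f are not bridges since each lies on that cycle.
But removing a—c disconnects a from c — this is a bridge.

a-c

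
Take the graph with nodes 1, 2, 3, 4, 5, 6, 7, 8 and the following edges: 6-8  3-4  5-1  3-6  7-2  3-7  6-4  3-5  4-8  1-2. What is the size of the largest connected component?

8

Starting from 1 we can reach 1, 2, 3, 4, 5, 6, 7, 8. That is one component of size 8.
The largest has 8 vertices.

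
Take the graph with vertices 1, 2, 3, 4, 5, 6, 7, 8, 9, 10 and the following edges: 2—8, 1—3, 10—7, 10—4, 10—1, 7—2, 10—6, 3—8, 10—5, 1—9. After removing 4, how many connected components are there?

1

With 4 gone, the remaining components are: {1, 2, 3, 5, 6, 7, 8, 9, 10}.
That is 1 component.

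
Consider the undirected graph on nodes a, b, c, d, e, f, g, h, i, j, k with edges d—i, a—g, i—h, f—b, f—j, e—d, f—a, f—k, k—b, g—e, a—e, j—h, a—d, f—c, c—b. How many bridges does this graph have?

The edges on the cycle f-c-b-f are not bridges since each lies on that cycle.
Every edge lies on some cycle, so there are no bridges.

0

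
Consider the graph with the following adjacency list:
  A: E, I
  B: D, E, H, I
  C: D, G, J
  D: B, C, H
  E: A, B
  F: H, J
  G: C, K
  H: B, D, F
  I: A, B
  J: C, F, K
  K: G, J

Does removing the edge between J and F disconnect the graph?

No

After removing J-F, the path J-C-D-H-F still connects them, so the edge is not a bridge.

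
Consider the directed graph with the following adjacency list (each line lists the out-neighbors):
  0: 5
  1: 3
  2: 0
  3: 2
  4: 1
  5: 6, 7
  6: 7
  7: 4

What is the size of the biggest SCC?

8

{0, 1, 2, 3, 4, 5, 6, 7} are all mutually reachable — one SCC of size 8.
The largest has 8 vertices.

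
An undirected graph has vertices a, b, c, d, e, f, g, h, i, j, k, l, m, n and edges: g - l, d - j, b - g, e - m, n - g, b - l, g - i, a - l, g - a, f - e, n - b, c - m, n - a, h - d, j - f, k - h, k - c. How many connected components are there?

2

Starting from a we can reach a, b, g, i, l, n. That is one component of size 6.
Starting from c we can reach c, d, e, f, h, j, k, m. That is one component of size 8.
Total: 2 components.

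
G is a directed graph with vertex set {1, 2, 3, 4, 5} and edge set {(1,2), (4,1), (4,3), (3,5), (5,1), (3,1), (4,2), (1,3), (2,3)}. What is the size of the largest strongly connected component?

{1, 2, 3, 5} are all mutually reachable — one SCC of size 4.
{4} is an SCC by itself.
The largest has 4 vertices.

4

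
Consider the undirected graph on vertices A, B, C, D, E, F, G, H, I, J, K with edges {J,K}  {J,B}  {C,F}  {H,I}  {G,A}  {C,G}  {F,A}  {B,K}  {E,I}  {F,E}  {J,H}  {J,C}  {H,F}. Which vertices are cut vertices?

Removing J increases the component count from 2 to 3, so J is a cut vertex.
By contrast removing C leaves 2 components; it is not a cut vertex. No other vertex is a cut vertex either.

J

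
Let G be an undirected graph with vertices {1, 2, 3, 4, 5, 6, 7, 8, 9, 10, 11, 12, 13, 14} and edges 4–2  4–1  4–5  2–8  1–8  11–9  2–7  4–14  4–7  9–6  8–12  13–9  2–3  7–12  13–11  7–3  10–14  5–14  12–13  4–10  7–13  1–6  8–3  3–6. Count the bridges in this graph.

0

The edges on the cycle 4-2-7-4 are not bridges since each lies on that cycle.
Every edge lies on some cycle, so there are no bridges.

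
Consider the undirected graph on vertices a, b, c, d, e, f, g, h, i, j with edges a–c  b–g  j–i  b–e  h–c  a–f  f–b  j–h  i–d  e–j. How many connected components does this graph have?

1

Starting from a we can reach a, b, c, d, e, f, g, h, i, j. That is one component of size 10.
Total: 1 component.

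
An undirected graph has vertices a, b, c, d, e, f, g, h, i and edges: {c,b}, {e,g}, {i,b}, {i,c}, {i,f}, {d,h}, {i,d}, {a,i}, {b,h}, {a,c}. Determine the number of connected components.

Starting from e we can reach e, g. That is one component of size 2.
Starting from a we can reach a, b, c, d, f, h, i. That is one component of size 7.
Total: 2 components.

2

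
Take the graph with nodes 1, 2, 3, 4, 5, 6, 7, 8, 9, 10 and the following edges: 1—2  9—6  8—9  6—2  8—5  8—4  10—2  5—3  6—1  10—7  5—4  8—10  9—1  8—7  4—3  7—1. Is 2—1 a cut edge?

No

After removing 2—1, the path 2-6-1 still connects them, so the edge is not a bridge.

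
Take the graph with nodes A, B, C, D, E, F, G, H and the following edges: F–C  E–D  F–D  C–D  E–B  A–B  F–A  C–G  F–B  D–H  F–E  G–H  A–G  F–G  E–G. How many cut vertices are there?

0

Removing H, for instance, still leaves 1 component. No single vertex removal increases the component count — the graph has no articulation points.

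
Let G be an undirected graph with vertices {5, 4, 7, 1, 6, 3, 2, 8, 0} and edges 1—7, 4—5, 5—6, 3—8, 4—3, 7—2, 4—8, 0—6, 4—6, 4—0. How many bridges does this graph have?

2

The edges on the cycle 4-3-8-4 are not bridges since each lies on that cycle.
But removing 1—7 disconnects 1 from 7; removing 2—7 disconnects 2 from 7 — these are bridges.
That makes 2 bridges.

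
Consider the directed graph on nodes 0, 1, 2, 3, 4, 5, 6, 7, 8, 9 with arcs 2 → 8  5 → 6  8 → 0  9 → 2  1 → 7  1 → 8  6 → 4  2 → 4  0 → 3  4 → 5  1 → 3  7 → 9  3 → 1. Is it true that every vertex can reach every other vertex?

No

There is no directed path from 4 to 3, so the graph is not strongly connected.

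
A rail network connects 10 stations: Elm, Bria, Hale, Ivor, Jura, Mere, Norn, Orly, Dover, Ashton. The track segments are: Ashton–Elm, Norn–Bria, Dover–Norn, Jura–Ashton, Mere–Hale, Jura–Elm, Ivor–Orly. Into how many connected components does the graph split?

4

Starting from Hale we can reach Hale, Mere. That is one component of size 2.
Starting from Ivor we can reach Ivor, Orly. That is one component of size 2.
Starting from Elm we can reach Elm, Jura, Ashton. That is one component of size 3.
Starting from Bria we can reach Bria, Norn, Dover. That is one component of size 3.
Total: 4 components.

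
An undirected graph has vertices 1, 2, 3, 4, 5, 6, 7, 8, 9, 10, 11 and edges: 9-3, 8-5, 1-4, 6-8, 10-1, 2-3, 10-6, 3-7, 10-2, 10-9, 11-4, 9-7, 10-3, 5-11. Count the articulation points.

Removing 10 increases the component count from 1 to 2, so 10 is a cut vertex.
By contrast removing 11 leaves 1 component; it is not a cut vertex. No other vertex is a cut vertex either.

1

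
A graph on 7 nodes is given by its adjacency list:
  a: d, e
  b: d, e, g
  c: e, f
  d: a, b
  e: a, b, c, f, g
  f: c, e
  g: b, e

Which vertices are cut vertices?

e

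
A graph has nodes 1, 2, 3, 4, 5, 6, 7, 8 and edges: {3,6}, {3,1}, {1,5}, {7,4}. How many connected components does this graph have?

4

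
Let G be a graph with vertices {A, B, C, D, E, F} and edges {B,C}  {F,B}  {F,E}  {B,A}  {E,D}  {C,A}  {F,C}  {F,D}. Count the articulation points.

1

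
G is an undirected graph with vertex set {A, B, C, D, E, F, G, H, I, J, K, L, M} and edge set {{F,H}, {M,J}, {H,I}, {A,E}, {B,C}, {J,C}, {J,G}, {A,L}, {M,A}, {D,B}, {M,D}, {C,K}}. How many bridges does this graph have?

The edges on the cycle M-J-C-B-D-M are not bridges since each lies on that cycle.
But removing K—C disconnects K from C; removing H—I disconnects H from I; removing A—M disconnects A from M; removing G—J disconnects G from J — these are bridges.
In total 7 edges are bridges.

7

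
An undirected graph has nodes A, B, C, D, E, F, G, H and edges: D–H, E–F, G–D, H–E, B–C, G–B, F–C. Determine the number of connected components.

2

A is isolated — a component by itself.
Starting from B we can reach B, C, D, E, F, G, H. That is one component of size 7.
Total: 2 components.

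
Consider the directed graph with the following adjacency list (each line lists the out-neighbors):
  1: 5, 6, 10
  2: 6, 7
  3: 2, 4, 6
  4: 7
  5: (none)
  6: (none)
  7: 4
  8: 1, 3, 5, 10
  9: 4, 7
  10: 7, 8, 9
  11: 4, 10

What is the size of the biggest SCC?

3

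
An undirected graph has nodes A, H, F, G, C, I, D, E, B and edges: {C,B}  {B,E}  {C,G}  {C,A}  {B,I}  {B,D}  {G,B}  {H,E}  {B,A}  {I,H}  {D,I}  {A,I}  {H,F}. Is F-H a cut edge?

Removing F-H leaves no path between F and H: the component count goes from 1 to 2. So it is a bridge.

Yes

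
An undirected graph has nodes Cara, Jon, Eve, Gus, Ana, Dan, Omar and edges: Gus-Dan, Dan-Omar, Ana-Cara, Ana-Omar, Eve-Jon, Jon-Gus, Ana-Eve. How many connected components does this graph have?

Starting from Ana we can reach Ana, Dan, Eve, Gus, Jon, Cara, Omar. That is one component of size 7.
Total: 1 component.

1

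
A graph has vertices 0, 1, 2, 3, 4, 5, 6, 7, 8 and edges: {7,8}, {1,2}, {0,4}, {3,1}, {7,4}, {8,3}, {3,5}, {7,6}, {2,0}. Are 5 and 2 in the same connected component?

From 5 we can reach 0, 1, 2, 3, 4, 5, 6, 7, 8, which includes 2.

Yes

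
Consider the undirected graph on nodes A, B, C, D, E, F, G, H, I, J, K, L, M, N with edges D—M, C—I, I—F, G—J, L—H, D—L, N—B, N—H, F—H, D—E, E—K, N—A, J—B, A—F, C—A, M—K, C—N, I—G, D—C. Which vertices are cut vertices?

Removing D increases the component count from 1 to 2, so D is a cut vertex.
By contrast removing J leaves 1 component; it is not a cut vertex. No other vertex is a cut vertex either.

D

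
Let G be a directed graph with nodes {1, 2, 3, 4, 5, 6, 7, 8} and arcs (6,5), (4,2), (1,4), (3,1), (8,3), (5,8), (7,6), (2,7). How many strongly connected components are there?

1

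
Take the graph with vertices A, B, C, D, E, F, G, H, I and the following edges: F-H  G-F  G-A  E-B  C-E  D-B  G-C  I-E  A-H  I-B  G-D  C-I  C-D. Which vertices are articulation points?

Removing G increases the component count from 1 to 2, so G is a cut vertex.
By contrast removing F leaves 1 component; it is not a cut vertex. No other vertex is a cut vertex either.

G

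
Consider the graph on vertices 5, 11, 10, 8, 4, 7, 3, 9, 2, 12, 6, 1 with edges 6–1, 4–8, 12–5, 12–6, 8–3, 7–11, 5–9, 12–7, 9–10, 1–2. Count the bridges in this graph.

10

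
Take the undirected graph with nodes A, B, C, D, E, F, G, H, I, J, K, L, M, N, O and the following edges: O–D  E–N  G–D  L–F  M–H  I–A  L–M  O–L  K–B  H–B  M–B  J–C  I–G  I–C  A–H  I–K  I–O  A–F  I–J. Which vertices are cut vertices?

Removing I increases the component count from 2 to 3, so I is a cut vertex.
By contrast removing K leaves 2 components; it is not a cut vertex. No other vertex is a cut vertex either.

I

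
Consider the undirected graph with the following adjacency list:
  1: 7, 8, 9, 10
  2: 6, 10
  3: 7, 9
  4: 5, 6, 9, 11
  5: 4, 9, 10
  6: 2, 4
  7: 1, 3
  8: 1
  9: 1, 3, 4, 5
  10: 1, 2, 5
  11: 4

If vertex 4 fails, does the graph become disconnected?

Deleting 4 raises the number of components from 1 to 2, so 4 is a cut vertex.

Yes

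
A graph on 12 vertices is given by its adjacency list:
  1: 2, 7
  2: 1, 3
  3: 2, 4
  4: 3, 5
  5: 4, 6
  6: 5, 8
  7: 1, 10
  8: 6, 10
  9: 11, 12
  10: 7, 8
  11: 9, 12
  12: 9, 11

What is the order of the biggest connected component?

9

Starting from 9 we can reach 9, 11, 12. That is one component of size 3.
Starting from 1 we can reach 1, 2, 3, 4, 5, 6, 7, 8, 10. That is one component of size 9.
The largest has 9 vertices.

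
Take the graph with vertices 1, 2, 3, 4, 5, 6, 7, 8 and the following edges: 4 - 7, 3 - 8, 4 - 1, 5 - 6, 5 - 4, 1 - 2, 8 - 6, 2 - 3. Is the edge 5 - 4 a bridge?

After removing 5 - 4, the path 5-6-8-3-2-1-4 still connects them, so the edge is not a bridge.

No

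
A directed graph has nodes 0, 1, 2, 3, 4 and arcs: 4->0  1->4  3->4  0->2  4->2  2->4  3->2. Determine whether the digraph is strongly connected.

No

There is no directed path from 2 to 3, so the graph is not strongly connected.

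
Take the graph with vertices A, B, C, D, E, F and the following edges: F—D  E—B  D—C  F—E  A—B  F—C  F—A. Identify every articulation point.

F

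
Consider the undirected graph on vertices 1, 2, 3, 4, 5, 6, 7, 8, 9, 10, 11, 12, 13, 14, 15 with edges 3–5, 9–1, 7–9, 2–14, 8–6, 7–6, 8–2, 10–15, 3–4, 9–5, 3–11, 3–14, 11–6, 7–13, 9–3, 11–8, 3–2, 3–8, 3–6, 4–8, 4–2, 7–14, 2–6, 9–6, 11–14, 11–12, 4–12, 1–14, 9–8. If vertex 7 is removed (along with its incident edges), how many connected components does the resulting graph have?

With 7 gone, the remaining components are: {13}; {10, 15}; {1, 2, 3, 4, 5, 6, 8, 9, 11, 12, 14}.
That is 3 components.

3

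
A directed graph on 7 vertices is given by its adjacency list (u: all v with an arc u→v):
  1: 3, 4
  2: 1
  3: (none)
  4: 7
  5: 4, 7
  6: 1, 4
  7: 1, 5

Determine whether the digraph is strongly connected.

No

There is no directed path from 7 to 2, so the graph is not strongly connected.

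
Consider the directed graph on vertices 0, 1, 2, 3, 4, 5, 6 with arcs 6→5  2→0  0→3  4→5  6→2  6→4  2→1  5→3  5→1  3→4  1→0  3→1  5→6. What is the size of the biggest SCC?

7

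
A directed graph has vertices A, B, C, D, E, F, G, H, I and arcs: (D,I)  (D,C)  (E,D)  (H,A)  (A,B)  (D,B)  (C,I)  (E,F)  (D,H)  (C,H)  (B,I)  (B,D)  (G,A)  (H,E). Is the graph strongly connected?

No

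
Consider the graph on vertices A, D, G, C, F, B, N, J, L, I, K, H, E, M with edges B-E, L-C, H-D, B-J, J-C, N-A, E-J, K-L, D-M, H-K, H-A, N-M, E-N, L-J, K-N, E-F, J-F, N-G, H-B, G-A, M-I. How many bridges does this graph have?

1

The edges on the cycle H-B-E-J-L-K-H are not bridges since each lies on that cycle.
But removing I-M disconnects I from M — this is a bridge.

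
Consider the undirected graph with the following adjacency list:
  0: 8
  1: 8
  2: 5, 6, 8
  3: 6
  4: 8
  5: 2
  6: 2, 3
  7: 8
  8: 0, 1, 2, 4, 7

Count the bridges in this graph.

8

removing 1-8 disconnects 1 from 8; removing 7-8 disconnects 7 from 8; removing 6-2 disconnects 6 from 2; removing 4-8 disconnects 4 from 8 — these are bridges.
In total 8 edges are bridges.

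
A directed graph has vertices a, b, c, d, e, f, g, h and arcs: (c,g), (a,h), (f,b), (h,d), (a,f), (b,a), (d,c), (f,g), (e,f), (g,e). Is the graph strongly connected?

From d we can reach every vertex (a, b, c, d, e, f, g, h), and every vertex can reach d (a, b, c, d, e, f, g, h). So the whole graph is one strongly connected component.

Yes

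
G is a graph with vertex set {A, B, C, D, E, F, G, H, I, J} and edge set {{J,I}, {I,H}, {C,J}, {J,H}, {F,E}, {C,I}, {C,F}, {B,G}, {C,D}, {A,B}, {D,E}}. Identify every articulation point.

Removing B increases the component count from 2 to 3, so B is a cut vertex.
Removing C increases the component count from 2 to 3, so C is a cut vertex.
By contrast removing H leaves 2 components; it is not a cut vertex. No other vertex is a cut vertex either.

B, C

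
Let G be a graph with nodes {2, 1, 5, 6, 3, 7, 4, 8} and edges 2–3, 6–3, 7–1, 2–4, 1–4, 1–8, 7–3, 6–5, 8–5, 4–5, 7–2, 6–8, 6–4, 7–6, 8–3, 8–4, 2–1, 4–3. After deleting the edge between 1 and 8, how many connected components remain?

1 and 8 are still connected via 1-4-8, so the component count stays at 1.

1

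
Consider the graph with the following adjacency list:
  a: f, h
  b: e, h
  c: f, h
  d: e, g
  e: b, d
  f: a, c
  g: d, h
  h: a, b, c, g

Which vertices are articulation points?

h

Removing h increases the component count from 1 to 2, so h is a cut vertex.
By contrast removing g leaves 1 component; it is not a cut vertex. No other vertex is a cut vertex either.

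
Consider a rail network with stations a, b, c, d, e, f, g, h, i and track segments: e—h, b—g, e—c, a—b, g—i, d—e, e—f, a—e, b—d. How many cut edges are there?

5

The edges on the cycle a-b-d-e-a are not bridges since each lies on that cycle.
But removing e—h disconnects e from h; removing e—f disconnects e from f; removing c—e disconnects c from e; removing b—g disconnects b from g — these are bridges.
In total 5 edges are bridges.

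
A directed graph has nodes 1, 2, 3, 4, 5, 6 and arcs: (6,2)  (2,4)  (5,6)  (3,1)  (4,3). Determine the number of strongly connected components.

6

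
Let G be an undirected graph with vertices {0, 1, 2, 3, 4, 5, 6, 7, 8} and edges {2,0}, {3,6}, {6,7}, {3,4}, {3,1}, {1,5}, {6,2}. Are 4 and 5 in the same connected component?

From 4 we can reach 0, 1, 2, 3, 4, 5, 6, 7, which includes 5.

Yes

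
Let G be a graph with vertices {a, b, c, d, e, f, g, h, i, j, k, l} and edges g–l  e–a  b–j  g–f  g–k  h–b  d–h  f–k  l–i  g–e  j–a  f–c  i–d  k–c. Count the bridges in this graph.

0

The edges on the cycle g-l-i-d-h-b-j-a-e-g are not bridges since each lies on that cycle.
Every edge lies on some cycle, so there are no bridges.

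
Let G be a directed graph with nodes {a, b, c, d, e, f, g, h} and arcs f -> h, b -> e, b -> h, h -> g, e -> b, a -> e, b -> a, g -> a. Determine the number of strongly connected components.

{a, b, e, g, h} are all mutually reachable — one SCC of size 5.
{f} is an SCC by itself.
{c} is an SCC by itself.
{d} is an SCC by itself.
That gives 4 strongly connected components.

4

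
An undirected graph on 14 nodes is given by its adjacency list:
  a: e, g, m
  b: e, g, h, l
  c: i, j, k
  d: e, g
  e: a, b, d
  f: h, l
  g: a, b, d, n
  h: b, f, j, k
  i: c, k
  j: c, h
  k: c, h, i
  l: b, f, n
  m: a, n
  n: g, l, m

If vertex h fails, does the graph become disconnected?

Yes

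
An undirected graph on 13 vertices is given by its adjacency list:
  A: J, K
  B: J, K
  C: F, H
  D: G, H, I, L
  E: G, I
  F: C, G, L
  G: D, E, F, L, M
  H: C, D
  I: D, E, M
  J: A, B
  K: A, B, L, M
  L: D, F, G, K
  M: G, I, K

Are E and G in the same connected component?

Yes

From E we can reach A, B, C, D, E, F, G, H, I, J, K, L, M, which includes G.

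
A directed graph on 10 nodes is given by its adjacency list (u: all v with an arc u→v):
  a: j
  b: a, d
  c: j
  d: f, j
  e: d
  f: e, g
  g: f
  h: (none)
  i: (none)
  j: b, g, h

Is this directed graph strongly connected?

No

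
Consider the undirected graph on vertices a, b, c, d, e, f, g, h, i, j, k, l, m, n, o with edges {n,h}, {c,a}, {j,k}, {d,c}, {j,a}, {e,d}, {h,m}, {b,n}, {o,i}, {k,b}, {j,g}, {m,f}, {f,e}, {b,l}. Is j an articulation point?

Deleting j raises the number of components from 2 to 3, so j is a cut vertex.

Yes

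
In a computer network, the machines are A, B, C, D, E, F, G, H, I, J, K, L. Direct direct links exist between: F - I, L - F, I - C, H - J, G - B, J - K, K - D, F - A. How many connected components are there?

E is isolated — a component by itself.
Starting from B we can reach B, G. That is one component of size 2.
Starting from D we can reach D, H, J, K. That is one component of size 4.
Starting from A we can reach A, C, F, I, L. That is one component of size 5.
Total: 4 components.

4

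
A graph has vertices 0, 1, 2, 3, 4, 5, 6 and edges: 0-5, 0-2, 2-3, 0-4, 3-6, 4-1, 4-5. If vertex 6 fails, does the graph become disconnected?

Deleting 6 leaves 1 component (was 1), so 6 is not a cut vertex.

No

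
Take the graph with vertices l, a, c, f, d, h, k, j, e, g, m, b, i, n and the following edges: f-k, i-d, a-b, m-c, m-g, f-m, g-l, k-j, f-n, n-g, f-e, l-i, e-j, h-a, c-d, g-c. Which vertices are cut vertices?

a, f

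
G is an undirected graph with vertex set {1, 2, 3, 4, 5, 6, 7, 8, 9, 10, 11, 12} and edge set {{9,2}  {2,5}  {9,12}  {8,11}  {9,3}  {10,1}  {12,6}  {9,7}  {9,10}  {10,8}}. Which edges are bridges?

1-10, 10-8, 10-9, 11-8, 12-6, 12-9, 2-5, 2-9, 3-9, 7-9

removing 11—8 disconnects 11 from 8; removing 6—12 disconnects 6 from 12; removing 9—12 disconnects 9 from 12; removing 3—9 disconnects 3 from 9 — these are bridges.
In total 10 edges are bridges.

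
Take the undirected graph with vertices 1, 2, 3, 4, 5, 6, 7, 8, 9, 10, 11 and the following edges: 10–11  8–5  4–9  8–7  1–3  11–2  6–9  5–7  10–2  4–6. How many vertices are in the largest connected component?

Starting from 1 we can reach 1, 3. That is one component of size 2.
Starting from 5 we can reach 5, 7, 8. That is one component of size 3.
Starting from 2 we can reach 2, 10, 11. That is one component of size 3.
Starting from 4 we can reach 4, 6, 9. That is one component of size 3.
The largest has 3 vertices.

3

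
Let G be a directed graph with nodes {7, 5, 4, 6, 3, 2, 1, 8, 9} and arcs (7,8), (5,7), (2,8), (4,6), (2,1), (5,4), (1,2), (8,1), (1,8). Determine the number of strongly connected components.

7

{1, 2, 8} are all mutually reachable — one SCC of size 3.
{7} is an SCC by itself.
{4} is an SCC by itself.
{9} is an SCC by itself.
{6} is an SCC by itself.
(and 2 more singleton SCCs)
That gives 7 strongly connected components.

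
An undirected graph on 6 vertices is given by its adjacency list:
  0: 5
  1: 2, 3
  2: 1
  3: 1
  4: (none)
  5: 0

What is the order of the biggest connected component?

3

4 is isolated — a component by itself.
Starting from 0 we can reach 0, 5. That is one component of size 2.
Starting from 1 we can reach 1, 2, 3. That is one component of size 3.
The largest has 3 vertices.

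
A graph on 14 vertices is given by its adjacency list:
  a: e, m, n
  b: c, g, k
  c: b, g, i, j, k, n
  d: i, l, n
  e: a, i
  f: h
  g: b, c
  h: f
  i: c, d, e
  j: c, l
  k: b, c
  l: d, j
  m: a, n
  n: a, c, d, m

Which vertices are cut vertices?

Removing c increases the component count from 2 to 3, so c is a cut vertex.
By contrast removing h leaves 2 components; it is not a cut vertex. No other vertex is a cut vertex either.

c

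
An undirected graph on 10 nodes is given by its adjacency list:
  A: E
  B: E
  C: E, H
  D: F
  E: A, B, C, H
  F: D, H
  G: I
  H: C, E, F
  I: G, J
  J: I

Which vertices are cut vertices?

Removing E increases the component count from 2 to 4, so E is a cut vertex.
Removing F increases the component count from 2 to 3, so F is a cut vertex.
Removing H increases the component count from 2 to 3, so H is a cut vertex.
Likewise I is a cut vertex.
By contrast removing G leaves 2 components; it is not a cut vertex. No other vertex is a cut vertex either.

E, F, H, I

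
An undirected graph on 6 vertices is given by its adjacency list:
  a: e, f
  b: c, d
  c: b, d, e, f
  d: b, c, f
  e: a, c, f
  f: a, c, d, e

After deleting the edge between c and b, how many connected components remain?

1

c and b are still connected via c-d-b, so the component count stays at 1.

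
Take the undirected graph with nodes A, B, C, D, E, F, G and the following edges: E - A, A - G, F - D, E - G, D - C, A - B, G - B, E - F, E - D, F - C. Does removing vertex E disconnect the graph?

Yes

Deleting E raises the number of components from 1 to 2, so E is a cut vertex.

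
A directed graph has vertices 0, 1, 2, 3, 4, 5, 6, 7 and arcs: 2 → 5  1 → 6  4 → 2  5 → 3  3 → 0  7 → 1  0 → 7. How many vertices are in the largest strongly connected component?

{6} is an SCC by itself.
{2} is an SCC by itself.
{5} is an SCC by itself.
{3} is an SCC by itself.
{4} is an SCC by itself.
(and 3 more singleton SCCs)
The largest has 1 vertex.

1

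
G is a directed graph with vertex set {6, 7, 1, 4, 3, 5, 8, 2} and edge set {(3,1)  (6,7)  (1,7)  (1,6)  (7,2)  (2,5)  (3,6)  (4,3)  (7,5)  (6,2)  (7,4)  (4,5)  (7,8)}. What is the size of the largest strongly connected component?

5

{1, 3, 4, 6, 7} are all mutually reachable — one SCC of size 5.
{5} is an SCC by itself.
{2} is an SCC by itself.
{8} is an SCC by itself.
The largest has 5 vertices.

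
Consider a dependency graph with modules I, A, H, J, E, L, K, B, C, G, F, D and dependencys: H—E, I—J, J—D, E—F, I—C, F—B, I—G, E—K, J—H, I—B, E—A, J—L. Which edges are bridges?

A-E, C-I, D-J, E-K, G-I, J-L

The edges on the cycle I-J-H-E-F-B-I are not bridges since each lies on that cycle.
But removing J—D disconnects J from D; removing I—C disconnects I from C; removing K—E disconnects K from E; removing A—E disconnects A from E — these are bridges.
In total 6 edges are bridges.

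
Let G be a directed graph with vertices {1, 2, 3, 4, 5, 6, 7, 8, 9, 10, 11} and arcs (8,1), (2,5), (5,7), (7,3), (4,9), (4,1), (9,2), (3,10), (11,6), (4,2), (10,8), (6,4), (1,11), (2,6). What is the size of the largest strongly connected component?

11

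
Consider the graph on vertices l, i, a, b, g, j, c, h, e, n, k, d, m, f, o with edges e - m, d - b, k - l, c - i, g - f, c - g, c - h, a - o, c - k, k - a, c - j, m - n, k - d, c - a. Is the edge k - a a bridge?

After removing k - a, the path k-c-a still connects them, so the edge is not a bridge.

No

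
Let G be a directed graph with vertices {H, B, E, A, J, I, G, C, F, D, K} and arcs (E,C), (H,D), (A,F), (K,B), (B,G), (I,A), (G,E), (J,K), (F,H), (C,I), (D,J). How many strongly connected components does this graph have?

{A, B, C, D, E, F, G, H, I, J, K} are all mutually reachable — one SCC of size 11.
That gives 1 strongly connected component.

1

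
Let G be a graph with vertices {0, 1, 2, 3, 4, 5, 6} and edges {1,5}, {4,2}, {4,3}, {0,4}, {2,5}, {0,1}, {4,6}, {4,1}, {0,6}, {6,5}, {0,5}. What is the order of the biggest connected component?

Starting from 0 we can reach 0, 1, 2, 3, 4, 5, 6. That is one component of size 7.
The largest has 7 vertices.

7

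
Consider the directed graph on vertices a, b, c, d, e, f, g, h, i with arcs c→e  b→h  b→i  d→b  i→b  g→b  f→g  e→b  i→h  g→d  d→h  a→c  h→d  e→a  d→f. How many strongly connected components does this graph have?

2

{b, d, f, g, h, i} are all mutually reachable — one SCC of size 6.
{a, c, e} are all mutually reachable — one SCC of size 3.
That gives 2 strongly connected components.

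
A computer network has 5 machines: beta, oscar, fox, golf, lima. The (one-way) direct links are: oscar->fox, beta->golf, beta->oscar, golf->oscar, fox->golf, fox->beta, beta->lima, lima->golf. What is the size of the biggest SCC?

{fox, beta, golf, lima, oscar} are all mutually reachable — one SCC of size 5.
The largest has 5 vertices.

5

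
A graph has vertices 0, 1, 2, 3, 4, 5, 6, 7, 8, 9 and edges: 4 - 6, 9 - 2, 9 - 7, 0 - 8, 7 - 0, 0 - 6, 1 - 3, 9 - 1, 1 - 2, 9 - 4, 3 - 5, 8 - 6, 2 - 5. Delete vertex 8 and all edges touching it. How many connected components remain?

With 8 gone, the remaining components are: {0, 1, 2, 3, 4, 5, 6, 7, 9}.
That is 1 component.

1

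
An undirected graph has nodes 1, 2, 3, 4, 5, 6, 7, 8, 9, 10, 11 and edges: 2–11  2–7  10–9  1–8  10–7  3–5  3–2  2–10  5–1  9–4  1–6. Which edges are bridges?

1-5, 1-6, 1-8, 10-9, 11-2, 2-3, 3-5, 4-9

The edges on the cycle 2-10-7-2 are not bridges since each lies on that cycle.
But removing 3–2 disconnects 3 from 2; removing 3–5 disconnects 3 from 5; removing 4–9 disconnects 4 from 9; removing 10–9 disconnects 10 from 9 — these are bridges.
In total 8 edges are bridges.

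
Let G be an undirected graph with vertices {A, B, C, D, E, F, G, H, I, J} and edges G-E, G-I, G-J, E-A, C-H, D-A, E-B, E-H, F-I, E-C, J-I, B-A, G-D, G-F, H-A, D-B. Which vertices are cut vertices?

G

Removing G increases the component count from 1 to 2, so G is a cut vertex.
By contrast removing B leaves 1 component; it is not a cut vertex. No other vertex is a cut vertex either.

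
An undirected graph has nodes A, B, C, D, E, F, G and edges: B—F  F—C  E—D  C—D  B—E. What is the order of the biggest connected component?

5

A is isolated — a component by itself.
G is isolated — a component by itself.
Starting from B we can reach B, C, D, E, F. That is one component of size 5.
The largest has 5 vertices.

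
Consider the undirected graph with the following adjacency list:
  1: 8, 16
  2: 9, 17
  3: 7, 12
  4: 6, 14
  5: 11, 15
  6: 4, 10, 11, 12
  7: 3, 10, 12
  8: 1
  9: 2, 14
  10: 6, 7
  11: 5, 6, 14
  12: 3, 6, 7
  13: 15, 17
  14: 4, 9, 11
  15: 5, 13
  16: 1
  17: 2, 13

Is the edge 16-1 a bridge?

Yes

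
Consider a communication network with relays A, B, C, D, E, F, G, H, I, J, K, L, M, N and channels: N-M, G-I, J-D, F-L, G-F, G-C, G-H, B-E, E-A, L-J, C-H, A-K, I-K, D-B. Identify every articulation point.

Removing G increases the component count from 2 to 3, so G is a cut vertex.
By contrast removing D leaves 2 components; it is not a cut vertex. No other vertex is a cut vertex either.

G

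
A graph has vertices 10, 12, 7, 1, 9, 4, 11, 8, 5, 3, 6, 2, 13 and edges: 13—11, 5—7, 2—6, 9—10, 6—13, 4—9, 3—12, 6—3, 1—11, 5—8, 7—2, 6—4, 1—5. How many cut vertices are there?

Removing 3 increases the component count from 1 to 2, so 3 is a cut vertex.
Removing 4 increases the component count from 1 to 2, so 4 is a cut vertex.
Removing 5 increases the component count from 1 to 2, so 5 is a cut vertex.
Likewise 6, 9 are cut vertices.
By contrast removing 12 leaves 1 component; it is not a cut vertex. No other vertex is a cut vertex either.

5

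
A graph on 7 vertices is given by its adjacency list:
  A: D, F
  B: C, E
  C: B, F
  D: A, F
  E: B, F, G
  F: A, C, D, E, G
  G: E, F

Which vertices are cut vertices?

Removing F increases the component count from 1 to 2, so F is a cut vertex.
By contrast removing B leaves 1 component; it is not a cut vertex. No other vertex is a cut vertex either.

F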